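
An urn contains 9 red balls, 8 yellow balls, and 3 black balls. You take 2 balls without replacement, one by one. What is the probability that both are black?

3/190

P = 3/20 × 2/19 = 6/380 = 3/190.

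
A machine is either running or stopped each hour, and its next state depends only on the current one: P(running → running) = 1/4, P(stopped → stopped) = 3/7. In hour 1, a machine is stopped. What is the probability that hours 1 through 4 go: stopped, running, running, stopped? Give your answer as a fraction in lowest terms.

Hour 1 is given. For each transition, use the conditional probability from the current state:
P(running | stopped) = 4/7; P(running | running) = 1/4; P(stopped | running) = 3/4.
P = 4/7 × 1/4 × 3/4 = 12/112 = 3/28.

3/28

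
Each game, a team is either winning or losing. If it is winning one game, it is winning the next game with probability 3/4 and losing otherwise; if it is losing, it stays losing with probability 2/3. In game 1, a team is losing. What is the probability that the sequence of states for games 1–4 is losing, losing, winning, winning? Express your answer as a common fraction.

1/6

Game 1 is given. For each transition, use the conditional probability from the current state:
P(losing | losing) = 2/3; P(winning | losing) = 1/3; P(winning | winning) = 3/4.
P = 2/3 × 1/3 × 3/4 = 6/36 = 1/6.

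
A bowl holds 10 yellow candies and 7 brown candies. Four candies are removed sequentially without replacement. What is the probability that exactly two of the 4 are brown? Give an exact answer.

One ordering (brown drawn first) has probability 7/17 × 6/16 × 10/15 × 9/14 = 3780/57120 = 9/136.
There are C(4,2) = 6 such orderings, each equally likely, so P = 6 × 9/136 = 27/68.

27/68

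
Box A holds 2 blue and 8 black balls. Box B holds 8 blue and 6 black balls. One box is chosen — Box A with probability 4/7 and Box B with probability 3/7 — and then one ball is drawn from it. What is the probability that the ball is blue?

From Box A: P(blue) = 2/10.
From Box B: P(blue) = 8/14.
Total probability = (4/7)(2/10) + (3/7)(8/14) = 88/245.

88/245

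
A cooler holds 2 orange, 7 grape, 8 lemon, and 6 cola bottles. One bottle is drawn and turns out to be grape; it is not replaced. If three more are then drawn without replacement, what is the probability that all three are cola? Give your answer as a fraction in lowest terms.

After the first draw, 6 of the remaining 22 bottles are cola.
P = 6/22 × 5/21 × 4/20 = 120/9240 = 1/77.

1/77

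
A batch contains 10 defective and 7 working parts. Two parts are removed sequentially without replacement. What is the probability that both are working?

21/136

P(all working) = 7/17 × 6/16 = 42/272 = 21/136.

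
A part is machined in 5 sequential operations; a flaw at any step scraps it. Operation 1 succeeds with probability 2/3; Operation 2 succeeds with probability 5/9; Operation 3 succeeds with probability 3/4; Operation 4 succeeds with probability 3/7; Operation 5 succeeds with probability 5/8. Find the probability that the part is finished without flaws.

25/336

The events are sequential, so multiply the conditional probabilities:
P = 2/3 × 5/9 × 3/4 × 3/7 × 5/8 = 450/6048 = 25/336.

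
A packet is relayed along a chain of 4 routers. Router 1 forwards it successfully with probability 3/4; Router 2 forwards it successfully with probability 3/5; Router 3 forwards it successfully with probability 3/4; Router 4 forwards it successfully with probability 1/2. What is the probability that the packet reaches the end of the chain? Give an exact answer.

27/160

Multiplying along the chain,
P = 3/4 × 3/5 × 3/4 × 1/2 = 27/160.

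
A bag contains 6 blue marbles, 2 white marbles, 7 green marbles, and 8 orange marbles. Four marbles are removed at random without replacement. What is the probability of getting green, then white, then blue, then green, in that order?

3/1265

Multiply the probability of each draw given the previous ones:
P = 7/23 × 2/22 × 6/21 × 6/20 = 504/212520 = 3/1265.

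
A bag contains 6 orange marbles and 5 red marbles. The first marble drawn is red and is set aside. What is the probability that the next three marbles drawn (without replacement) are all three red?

1/30

After the first draw, 4 of the remaining 10 marbles are red.
P = 4/10 × 3/9 × 2/8 = 24/720 = 1/30.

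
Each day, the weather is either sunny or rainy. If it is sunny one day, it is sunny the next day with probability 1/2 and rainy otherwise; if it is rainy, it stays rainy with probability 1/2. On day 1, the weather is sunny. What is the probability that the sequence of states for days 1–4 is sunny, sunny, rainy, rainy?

Day 1 is given. For each transition, use the conditional probability from the current state:
P(sunny | sunny) = 1/2; P(rainy | sunny) = 1/2; P(rainy | rainy) = 1/2.
P = 1/2 × 1/2 × 1/2 = 1/8.

1/8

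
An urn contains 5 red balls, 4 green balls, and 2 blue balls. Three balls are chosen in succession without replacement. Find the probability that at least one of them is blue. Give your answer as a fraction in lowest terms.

P(no blue) = 9/11 × 8/10 × 7/9 = 504/990 = 28/55.
P(at least one) = 1 − 28/55 = 27/55.

27/55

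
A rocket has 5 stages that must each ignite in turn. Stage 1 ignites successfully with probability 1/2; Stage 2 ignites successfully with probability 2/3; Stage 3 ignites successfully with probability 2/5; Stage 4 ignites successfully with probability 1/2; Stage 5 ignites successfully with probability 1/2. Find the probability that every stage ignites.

1/30

Each stage is reached only if all earlier stages succeed, so
P = 1/2 × 2/3 × 2/5 × 1/2 × 1/2 = 4/120 = 1/30.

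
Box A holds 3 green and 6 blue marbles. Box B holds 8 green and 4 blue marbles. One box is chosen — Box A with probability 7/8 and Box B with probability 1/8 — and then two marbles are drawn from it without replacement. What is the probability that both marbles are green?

133/1056

From Box A: P(both green) = (3/9)(2/8) = 1/12.
From Box B: P(both green) = (8/12)(7/11) = 14/33.
Total probability = (7/8)(1/12) + (1/8)(14/33) = 133/1056.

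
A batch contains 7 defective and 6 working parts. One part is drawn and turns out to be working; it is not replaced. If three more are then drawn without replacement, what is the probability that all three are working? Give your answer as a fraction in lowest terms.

1/22

With the first part removed, 5 working remain out of 12.
P = 5/12 × 4/11 × 3/10 = 60/1320 = 1/22.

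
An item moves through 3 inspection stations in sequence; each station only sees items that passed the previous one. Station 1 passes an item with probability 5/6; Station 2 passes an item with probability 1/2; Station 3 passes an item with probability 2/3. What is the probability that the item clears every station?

5/18

The events are sequential, so multiply the conditional probabilities:
P = 5/6 × 1/2 × 2/3 = 10/36 = 5/18.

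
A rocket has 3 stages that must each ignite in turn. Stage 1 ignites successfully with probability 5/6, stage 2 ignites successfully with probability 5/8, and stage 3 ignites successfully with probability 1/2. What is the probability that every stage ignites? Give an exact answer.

Each stage is reached only if all earlier stages succeed, so
P = 5/6 × 5/8 × 1/2 = 25/96.

25/96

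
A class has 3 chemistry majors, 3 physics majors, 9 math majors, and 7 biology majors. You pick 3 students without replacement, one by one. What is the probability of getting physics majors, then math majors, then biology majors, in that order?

Each draw changes the counts, so multiply the conditional probabilities along the sequence:
P = 3/22 × 9/21 × 7/20 = 189/9240 = 9/440.

9/440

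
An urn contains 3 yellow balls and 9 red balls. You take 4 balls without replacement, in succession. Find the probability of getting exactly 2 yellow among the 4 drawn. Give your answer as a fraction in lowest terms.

12/55

One ordering (yellow drawn first) has probability 3/12 × 2/11 × 9/10 × 8/9 = 432/11880 = 2/55.
There are C(4,2) = 6 such orderings, each equally likely, so P = 6 × 2/55 = 12/55.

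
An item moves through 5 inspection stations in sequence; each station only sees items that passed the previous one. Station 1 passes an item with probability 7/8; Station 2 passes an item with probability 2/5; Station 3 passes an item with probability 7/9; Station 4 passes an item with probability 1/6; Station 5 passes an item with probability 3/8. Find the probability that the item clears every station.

49/2880

Multiplying along the chain,
P = 7/8 × 2/5 × 7/9 × 1/6 × 3/8 = 294/17280 = 49/2880.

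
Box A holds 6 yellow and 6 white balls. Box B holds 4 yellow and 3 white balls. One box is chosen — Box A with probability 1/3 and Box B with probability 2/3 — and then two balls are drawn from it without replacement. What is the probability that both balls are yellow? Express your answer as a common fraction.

From Box A: P(both yellow) = (6/12)(5/11) = 5/22.
From Box B: P(both yellow) = (4/7)(3/6) = 2/7.
Total probability = (1/3)(5/22) + (2/3)(2/7) = 41/154.

41/154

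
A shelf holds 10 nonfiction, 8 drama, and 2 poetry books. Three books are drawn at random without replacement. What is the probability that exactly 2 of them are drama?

One ordering (drama drawn first) has probability 8/20 × 7/19 × 12/18 = 672/6840 = 28/285.
There are C(3,2) = 3 such orderings, each equally likely, so P = 3 × 28/285 = 28/95.

28/95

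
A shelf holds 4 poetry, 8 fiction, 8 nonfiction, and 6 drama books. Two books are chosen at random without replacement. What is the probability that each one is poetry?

P = 4/26 × 3/25 = 12/650 = 6/325.

6/325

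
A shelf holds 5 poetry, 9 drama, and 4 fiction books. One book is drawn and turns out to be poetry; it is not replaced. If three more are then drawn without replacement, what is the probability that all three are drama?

With the first book removed, 9 drama remain out of 17.
P = 9/17 × 8/16 × 7/15 = 504/4080 = 21/170.

21/170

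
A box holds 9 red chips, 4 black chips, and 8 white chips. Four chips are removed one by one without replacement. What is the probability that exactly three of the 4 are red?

16/95

One ordering (red drawn first) has probability 9/21 × 8/20 × 7/19 × 12/18 = 6048/143640 = 4/95.
There are C(4,3) = 4 such orderings, each equally likely, so P = 4 × 4/95 = 16/95.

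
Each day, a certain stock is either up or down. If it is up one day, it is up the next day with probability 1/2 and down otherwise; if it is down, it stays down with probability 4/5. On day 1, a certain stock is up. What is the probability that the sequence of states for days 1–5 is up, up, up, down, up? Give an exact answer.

1/40

Day 1 is given. For each transition, use the conditional probability from the current state:
P(up | up) = 1/2; P(up | up) = 1/2; P(down | up) = 1/2; P(up | down) = 1/5.
P = 1/2 × 1/2 × 1/2 × 1/5 = 1/40.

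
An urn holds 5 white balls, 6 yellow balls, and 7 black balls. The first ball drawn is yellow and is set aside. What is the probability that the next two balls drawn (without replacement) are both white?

With the first ball removed, 5 white remain out of 17.
P = 5/17 × 4/16 = 20/272 = 5/68.

5/68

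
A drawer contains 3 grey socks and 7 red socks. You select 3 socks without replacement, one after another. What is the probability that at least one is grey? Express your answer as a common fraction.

P(no grey) = 7/10 × 6/9 × 5/8 = 210/720 = 7/24.
P(at least one) = 1 − 7/24 = 17/24.

17/24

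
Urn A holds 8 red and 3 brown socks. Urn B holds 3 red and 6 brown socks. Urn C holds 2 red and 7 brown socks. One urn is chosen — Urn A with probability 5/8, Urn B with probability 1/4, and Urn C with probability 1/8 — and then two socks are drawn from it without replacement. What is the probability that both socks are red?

From Urn A: P(both red) = (8/11)(7/10) = 28/55.
From Urn B: P(both red) = (3/9)(2/8) = 1/12.
From Urn C: P(both red) = (2/9)(1/8) = 1/36.
Total probability = (5/8)(28/55) + (1/4)(1/12) + (1/8)(1/36) = 1085/3168.

1085/3168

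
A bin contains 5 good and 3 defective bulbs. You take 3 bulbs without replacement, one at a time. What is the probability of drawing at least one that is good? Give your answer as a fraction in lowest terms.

P(no good) = 3/8 × 2/7 × 1/6 = 6/336 = 1/56.
P(at least one) = 1 − 1/56 = 55/56.

55/56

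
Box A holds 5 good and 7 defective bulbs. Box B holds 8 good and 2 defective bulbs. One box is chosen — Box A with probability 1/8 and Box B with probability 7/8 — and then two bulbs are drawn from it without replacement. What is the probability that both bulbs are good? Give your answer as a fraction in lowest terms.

2231/3960

From Box A: P(both good) = (5/12)(4/11) = 5/33.
From Box B: P(both good) = (8/10)(7/9) = 28/45.
Total probability = (1/8)(5/33) + (7/8)(28/45) = 2231/3960.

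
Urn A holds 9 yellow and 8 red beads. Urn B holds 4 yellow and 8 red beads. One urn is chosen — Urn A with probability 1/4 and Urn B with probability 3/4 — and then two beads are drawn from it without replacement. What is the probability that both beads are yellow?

From Urn A: P(both yellow) = (9/17)(8/16) = 9/34.
From Urn B: P(both yellow) = (4/12)(3/11) = 1/11.
Total probability = (1/4)(9/34) + (3/4)(1/11) = 201/1496.

201/1496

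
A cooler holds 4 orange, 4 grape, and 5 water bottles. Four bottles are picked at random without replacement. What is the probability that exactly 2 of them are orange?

216/715

One ordering (orange drawn first) has probability 4/13 × 3/12 × 9/11 × 8/10 = 864/17160 = 36/715.
There are C(4,2) = 6 such orderings, each equally likely, so P = 6 × 36/715 = 216/715.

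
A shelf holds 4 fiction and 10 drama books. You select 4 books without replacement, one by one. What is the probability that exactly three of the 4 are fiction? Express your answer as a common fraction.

40/1001

One ordering (fiction drawn first) has probability 4/14 × 3/13 × 2/12 × 10/11 = 240/24024 = 10/1001.
There are C(4,3) = 4 such orderings, each equally likely, so P = 4 × 10/1001 = 40/1001.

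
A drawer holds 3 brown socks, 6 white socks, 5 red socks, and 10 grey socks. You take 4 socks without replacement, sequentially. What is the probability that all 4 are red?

P(all red) = 5/24 × 4/23 × 3/22 × 2/21 = 120/255024 = 5/10626.

5/10626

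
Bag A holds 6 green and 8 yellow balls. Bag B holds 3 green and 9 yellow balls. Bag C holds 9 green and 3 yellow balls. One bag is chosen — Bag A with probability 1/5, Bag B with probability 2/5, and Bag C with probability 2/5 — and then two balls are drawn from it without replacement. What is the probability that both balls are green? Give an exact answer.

From Bag A: P(both green) = (6/14)(5/13) = 15/91.
From Bag B: P(both green) = (3/12)(2/11) = 1/22.
From Bag C: P(both green) = (9/12)(8/11) = 6/11.
Total probability = (1/5)(15/91) + (2/5)(1/22) + (2/5)(6/11) = 1348/5005.

1348/5005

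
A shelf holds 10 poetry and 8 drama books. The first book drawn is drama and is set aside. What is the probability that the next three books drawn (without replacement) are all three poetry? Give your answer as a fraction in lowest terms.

With the first book removed, 10 poetry remain out of 17.
P = 10/17 × 9/16 × 8/15 = 720/4080 = 3/17.

3/17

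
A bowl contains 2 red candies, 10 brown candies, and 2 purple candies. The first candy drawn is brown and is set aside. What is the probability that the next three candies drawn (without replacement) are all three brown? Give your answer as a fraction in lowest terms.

After the first draw, 9 of the remaining 13 candies are brown.
P = 9/13 × 8/12 × 7/11 = 504/1716 = 42/143.

42/143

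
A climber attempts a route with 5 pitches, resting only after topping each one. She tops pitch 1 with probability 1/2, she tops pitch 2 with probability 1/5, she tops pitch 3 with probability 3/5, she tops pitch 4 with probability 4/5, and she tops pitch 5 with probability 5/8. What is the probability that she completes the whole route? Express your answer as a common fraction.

3/100

The events are sequential, so multiply the conditional probabilities:
P = 1/2 × 1/5 × 3/5 × 4/5 × 5/8 = 60/2000 = 3/100.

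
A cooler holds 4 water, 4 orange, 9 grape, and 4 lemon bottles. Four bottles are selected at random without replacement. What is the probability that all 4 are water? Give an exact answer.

P(all water) = 4/21 × 3/20 × 2/19 × 1/18 = 24/143640 = 1/5985.

1/5985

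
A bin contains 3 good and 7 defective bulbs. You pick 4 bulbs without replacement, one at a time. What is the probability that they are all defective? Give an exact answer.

1/6

P(all defective) = 7/10 × 6/9 × 5/8 × 4/7 = 840/5040 = 1/6.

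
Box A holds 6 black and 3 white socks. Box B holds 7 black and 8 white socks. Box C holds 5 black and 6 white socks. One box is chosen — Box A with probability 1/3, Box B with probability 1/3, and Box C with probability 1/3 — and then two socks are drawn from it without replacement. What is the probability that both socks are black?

527/1980

From Box A: P(both black) = (6/9)(5/8) = 5/12.
From Box B: P(both black) = (7/15)(6/14) = 1/5.
From Box C: P(both black) = (5/11)(4/10) = 2/11.
Total probability = (1/3)(5/12) + (1/3)(1/5) + (1/3)(2/11) = 527/1980.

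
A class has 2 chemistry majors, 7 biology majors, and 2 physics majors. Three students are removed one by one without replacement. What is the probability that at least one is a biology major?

161/165

P(no biology majors) = 4/11 × 3/10 × 2/9 = 24/990 = 4/165.
P(at least one) = 1 − 4/165 = 161/165.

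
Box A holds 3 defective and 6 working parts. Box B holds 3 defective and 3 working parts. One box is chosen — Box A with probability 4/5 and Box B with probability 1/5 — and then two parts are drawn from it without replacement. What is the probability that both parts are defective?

8/75

From Box A: P(both defective) = (3/9)(2/8) = 1/12.
From Box B: P(both defective) = (3/6)(2/5) = 1/5.
Total probability = (4/5)(1/12) + (1/5)(1/5) = 8/75.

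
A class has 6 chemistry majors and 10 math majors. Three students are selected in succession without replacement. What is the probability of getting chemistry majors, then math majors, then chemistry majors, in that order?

5/56

Each draw changes the counts, so multiply the conditional probabilities along the sequence:
P = 6/16 × 10/15 × 5/14 = 300/3360 = 5/56.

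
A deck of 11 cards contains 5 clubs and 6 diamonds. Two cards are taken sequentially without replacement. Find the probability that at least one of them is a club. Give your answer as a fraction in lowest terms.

8/11

P(no clubs) = 6/11 × 5/10 = 30/110 = 3/11.
P(at least one) = 1 − 3/11 = 8/11.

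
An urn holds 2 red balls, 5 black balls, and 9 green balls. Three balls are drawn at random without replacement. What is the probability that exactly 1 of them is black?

One ordering (black drawn first) has probability 5/16 × 11/15 × 10/14 = 550/3360 = 55/336.
There are C(3,1) = 3 such orderings, each equally likely, so P = 3 × 55/336 = 55/112.

55/112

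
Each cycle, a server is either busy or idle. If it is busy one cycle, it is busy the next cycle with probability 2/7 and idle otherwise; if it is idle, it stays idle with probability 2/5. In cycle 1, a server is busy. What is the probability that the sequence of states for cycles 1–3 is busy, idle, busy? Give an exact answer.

Cycle 1 is given. For each transition, use the conditional probability from the current state:
P(idle | busy) = 5/7; P(busy | idle) = 3/5.
P = 5/7 × 3/5 = 15/35 = 3/7.

3/7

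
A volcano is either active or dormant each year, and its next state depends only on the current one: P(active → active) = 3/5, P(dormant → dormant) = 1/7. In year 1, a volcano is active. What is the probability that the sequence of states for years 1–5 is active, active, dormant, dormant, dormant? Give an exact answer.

Year 1 is given. For each transition, use the conditional probability from the current state:
P(active | active) = 3/5; P(dormant | active) = 2/5; P(dormant | dormant) = 1/7; P(dormant | dormant) = 1/7.
P = 3/5 × 2/5 × 1/7 × 1/7 = 6/1225.

6/1225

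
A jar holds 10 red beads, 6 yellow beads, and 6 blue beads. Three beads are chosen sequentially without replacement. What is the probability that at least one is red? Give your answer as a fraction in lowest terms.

6/7

P(no red) = 12/22 × 11/21 × 10/20 = 1320/9240 = 1/7.
P(at least one) = 1 − 1/7 = 6/7.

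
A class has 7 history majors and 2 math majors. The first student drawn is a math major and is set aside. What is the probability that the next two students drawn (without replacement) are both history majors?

3/4

With the first student removed, 7 history majors remain out of 8.
P = 7/8 × 6/7 = 42/56 = 3/4.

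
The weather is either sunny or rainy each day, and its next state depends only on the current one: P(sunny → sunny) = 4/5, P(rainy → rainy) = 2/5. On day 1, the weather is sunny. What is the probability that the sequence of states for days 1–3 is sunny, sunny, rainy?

4/25

Day 1 is given. For each transition, use the conditional probability from the current state:
P(sunny | sunny) = 4/5; P(rainy | sunny) = 1/5.
P = 4/5 × 1/5 = 4/25.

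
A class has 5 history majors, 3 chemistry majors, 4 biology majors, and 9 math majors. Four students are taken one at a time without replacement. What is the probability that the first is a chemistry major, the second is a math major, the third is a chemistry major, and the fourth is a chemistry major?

1/2660

Multiply the probability of each draw given the previous ones:
P = 3/21 × 9/20 × 2/19 × 1/18 = 54/143640 = 1/2660.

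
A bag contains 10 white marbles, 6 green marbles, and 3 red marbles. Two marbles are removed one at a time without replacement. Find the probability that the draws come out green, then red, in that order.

Chain rule:
P = 6/19 × 3/18 = 18/342 = 1/19.

1/19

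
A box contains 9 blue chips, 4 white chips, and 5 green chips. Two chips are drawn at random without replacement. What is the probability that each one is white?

2/51

P = 4/18 × 3/17 = 12/306 = 2/51.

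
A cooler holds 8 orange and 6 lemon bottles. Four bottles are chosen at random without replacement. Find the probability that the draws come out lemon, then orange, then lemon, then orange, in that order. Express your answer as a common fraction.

10/143

Multiply the probability of each draw given the previous ones:
P = 6/14 × 8/13 × 5/12 × 7/11 = 1680/24024 = 10/143.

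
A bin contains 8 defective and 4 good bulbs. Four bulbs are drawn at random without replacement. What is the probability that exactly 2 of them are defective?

56/165

One ordering (defective drawn first) has probability 8/12 × 7/11 × 4/10 × 3/9 = 672/11880 = 28/495.
There are C(4,2) = 6 such orderings, each equally likely, so P = 6 × 28/495 = 56/165.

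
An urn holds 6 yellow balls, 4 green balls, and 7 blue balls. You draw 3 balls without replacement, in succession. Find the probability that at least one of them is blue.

P(no blue) = 10/17 × 9/16 × 8/15 = 720/4080 = 3/17.
P(at least one) = 1 − 3/17 = 14/17.

14/17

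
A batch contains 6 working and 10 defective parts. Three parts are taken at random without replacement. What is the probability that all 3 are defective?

3/14

P(all defective) = 10/16 × 9/15 × 8/14 = 720/3360 = 3/14.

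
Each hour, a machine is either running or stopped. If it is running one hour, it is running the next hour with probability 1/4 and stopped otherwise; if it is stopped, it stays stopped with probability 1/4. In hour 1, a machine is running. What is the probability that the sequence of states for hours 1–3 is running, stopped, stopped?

Hour 1 is given. For each transition, use the conditional probability from the current state:
P(stopped | running) = 3/4; P(stopped | stopped) = 1/4.
P = 3/4 × 1/4 = 3/16.

3/16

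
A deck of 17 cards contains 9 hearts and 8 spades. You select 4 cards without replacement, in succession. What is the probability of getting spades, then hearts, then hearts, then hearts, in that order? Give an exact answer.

Multiply the probability of each draw given the previous ones:
P = 8/17 × 9/16 × 8/15 × 7/14 = 4032/57120 = 6/85.

6/85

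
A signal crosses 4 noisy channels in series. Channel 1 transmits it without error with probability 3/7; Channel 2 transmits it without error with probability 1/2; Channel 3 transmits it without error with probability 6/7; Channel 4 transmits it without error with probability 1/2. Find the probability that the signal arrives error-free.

The events are sequential, so multiply the conditional probabilities:
P = 3/7 × 1/2 × 6/7 × 1/2 = 18/196 = 9/98.

9/98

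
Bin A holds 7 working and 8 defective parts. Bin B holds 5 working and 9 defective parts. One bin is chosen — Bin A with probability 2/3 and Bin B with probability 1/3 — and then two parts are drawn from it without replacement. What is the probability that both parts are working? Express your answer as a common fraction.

From Bin A: P(both working) = (7/15)(6/14) = 1/5.
From Bin B: P(both working) = (5/14)(4/13) = 10/91.
Total probability = (2/3)(1/5) + (1/3)(10/91) = 232/1365.

232/1365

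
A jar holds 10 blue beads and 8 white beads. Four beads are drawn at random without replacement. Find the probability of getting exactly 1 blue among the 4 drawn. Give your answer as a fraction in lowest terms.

One ordering (blue drawn first) has probability 10/18 × 8/17 × 7/16 × 6/15 = 3360/73440 = 7/153.
There are C(4,1) = 4 such orderings, each equally likely, so P = 4 × 7/153 = 28/153.

28/153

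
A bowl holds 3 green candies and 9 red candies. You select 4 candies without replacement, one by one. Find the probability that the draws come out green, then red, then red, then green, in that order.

Chain rule:
P = 3/12 × 9/11 × 8/10 × 2/9 = 432/11880 = 2/55.

2/55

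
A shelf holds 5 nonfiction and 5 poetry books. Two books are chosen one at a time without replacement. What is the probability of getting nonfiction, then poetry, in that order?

Each draw changes the counts, so multiply the conditional probabilities along the sequence:
P = 5/10 × 5/9 = 25/90 = 5/18.

5/18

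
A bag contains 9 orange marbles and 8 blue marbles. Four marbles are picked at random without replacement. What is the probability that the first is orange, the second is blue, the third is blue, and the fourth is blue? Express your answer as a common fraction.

9/170

Multiply the probability of each draw given the previous ones:
P = 9/17 × 8/16 × 7/15 × 6/14 = 3024/57120 = 9/170.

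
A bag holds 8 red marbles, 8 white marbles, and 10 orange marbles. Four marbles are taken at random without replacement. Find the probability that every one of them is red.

P(all red) = 8/26 × 7/25 × 6/24 × 5/23 = 1680/358800 = 7/1495.

7/1495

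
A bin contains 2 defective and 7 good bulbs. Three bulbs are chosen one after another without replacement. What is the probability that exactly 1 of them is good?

One ordering (good drawn first) has probability 7/9 × 2/8 × 1/7 = 14/504 = 1/36.
There are C(3,1) = 3 such orderings, each equally likely, so P = 3 × 1/36 = 1/12.

1/12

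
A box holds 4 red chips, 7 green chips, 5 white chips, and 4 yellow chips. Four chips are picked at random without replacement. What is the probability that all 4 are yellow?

P = 4/20 × 3/19 × 2/18 × 1/17 = 24/116280 = 1/4845.

1/4845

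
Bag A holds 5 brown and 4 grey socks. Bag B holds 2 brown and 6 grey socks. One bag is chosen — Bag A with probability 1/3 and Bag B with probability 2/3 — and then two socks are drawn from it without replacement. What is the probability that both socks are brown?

22/189

From Bag A: P(both brown) = (5/9)(4/8) = 5/18.
From Bag B: P(both brown) = (2/8)(1/7) = 1/28.
Total probability = (1/3)(5/18) + (2/3)(1/28) = 22/189.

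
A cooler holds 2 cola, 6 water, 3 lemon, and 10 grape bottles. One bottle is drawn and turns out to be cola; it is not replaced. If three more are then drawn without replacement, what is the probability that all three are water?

1/57

With the first bottle removed, 6 water remain out of 20.
P = 6/20 × 5/19 × 4/18 = 120/6840 = 1/57.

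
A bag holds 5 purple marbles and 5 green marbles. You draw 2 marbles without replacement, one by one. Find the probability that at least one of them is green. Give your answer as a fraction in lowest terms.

P(no green) = 5/10 × 4/9 = 20/90 = 2/9.
P(at least one) = 1 − 2/9 = 7/9.

7/9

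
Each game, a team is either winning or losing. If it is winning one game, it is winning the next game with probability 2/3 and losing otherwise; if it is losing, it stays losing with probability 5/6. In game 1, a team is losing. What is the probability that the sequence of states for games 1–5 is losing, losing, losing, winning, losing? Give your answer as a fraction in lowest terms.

Game 1 is given. For each transition, use the conditional probability from the current state:
P(losing | losing) = 5/6; P(losing | losing) = 5/6; P(winning | losing) = 1/6; P(losing | winning) = 1/3.
P = 5/6 × 5/6 × 1/6 × 1/3 = 25/648.

25/648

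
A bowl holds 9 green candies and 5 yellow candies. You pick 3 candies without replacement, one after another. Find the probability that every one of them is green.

P(all green) = 9/14 × 8/13 × 7/12 = 504/2184 = 3/13.

3/13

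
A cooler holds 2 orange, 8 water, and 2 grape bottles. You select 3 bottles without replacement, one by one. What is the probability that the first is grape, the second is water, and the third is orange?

4/165

Each draw changes the counts, so multiply the conditional probabilities along the sequence:
P = 2/12 × 8/11 × 2/10 = 32/1320 = 4/165.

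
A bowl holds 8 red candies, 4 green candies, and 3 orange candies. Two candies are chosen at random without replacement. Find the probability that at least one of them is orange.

13/35

P(no orange) = 12/15 × 11/14 = 132/210 = 22/35.
P(at least one) = 1 − 22/35 = 13/35.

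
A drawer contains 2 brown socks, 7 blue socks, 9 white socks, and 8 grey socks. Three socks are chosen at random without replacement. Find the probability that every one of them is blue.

7/520

P(every draw is blue) = 7/26 × 6/25 × 5/24 = 210/15600 = 7/520.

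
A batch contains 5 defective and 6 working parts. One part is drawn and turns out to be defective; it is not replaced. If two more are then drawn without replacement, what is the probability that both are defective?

After the first draw, 4 of the remaining 10 parts are defective.
P = 4/10 × 3/9 = 12/90 = 2/15.

2/15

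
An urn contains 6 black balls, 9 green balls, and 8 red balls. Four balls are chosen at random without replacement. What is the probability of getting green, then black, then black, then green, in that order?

Each draw changes the counts, so multiply the conditional probabilities along the sequence:
P = 9/23 × 6/22 × 5/21 × 8/20 = 2160/212520 = 18/1771.

18/1771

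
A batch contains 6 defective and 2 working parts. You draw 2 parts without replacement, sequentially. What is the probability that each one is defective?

P(all defective) = 6/8 × 5/7 = 30/56 = 15/28.

15/28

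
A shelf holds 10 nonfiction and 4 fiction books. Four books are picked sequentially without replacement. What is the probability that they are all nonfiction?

P(every draw is nonfiction) = 10/14 × 9/13 × 8/12 × 7/11 = 5040/24024 = 30/143.

30/143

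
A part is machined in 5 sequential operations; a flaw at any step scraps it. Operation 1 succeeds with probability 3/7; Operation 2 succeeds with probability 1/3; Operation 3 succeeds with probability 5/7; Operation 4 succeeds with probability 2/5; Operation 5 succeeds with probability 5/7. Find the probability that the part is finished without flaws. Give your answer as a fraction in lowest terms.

10/343

Each stage is reached only if all earlier stages succeed, so
P = 3/7 × 1/3 × 5/7 × 2/5 × 5/7 = 150/5145 = 10/343.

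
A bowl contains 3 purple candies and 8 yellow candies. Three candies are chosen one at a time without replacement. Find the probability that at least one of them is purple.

109/165

P(no purple) = 8/11 × 7/10 × 6/9 = 336/990 = 56/165.
P(at least one) = 1 − 56/165 = 109/165.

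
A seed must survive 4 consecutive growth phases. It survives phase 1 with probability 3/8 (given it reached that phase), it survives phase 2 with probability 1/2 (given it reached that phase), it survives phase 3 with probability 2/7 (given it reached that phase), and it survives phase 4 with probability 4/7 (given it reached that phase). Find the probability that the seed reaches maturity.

Each stage is reached only if all earlier stages succeed, so
P = 3/8 × 1/2 × 2/7 × 4/7 = 24/784 = 3/98.

3/98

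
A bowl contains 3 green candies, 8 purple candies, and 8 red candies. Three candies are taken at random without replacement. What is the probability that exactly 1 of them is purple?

440/969

One ordering (purple drawn first) has probability 8/19 × 11/18 × 10/17 = 880/5814 = 440/2907.
There are C(3,1) = 3 such orderings, each equally likely, so P = 3 × 440/2907 = 440/969.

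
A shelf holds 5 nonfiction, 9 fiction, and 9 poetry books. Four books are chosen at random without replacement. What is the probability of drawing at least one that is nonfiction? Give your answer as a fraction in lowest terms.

P(no nonfiction) = 18/23 × 17/22 × 16/21 × 15/20 = 73440/212520 = 612/1771.
P(at least one) = 1 − 612/1771 = 1159/1771.

1159/1771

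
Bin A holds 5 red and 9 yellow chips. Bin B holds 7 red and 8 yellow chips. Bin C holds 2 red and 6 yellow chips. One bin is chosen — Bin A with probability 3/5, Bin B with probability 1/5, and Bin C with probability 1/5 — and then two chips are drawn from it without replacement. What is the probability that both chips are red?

From Bin A: P(both red) = (5/14)(4/13) = 10/91.
From Bin B: P(both red) = (7/15)(6/14) = 1/5.
From Bin C: P(both red) = (2/8)(1/7) = 1/28.
Total probability = (3/5)(10/91) + (1/5)(1/5) + (1/5)(1/28) = 147/1300.

147/1300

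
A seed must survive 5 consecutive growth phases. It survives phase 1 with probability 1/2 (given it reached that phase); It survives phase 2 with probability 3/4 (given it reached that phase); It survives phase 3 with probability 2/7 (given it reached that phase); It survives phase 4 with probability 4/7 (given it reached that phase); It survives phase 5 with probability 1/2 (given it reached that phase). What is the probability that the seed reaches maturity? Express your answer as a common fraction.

3/98

Multiplying along the chain,
P = 1/2 × 3/4 × 2/7 × 4/7 × 1/2 = 24/784 = 3/98.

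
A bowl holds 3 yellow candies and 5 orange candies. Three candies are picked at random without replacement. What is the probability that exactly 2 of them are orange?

15/28

One ordering (orange drawn first) has probability 5/8 × 4/7 × 3/6 = 60/336 = 5/28.
There are C(3,2) = 3 such orderings, each equally likely, so P = 3 × 5/28 = 15/28.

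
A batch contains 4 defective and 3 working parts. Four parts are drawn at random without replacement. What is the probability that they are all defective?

P = 4/7 × 3/6 × 2/5 × 1/4 = 24/840 = 1/35.

1/35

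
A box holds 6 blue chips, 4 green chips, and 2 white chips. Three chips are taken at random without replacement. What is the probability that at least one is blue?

P(no blue) = 6/12 × 5/11 × 4/10 = 120/1320 = 1/11.
P(at least one) = 1 − 1/11 = 10/11.

10/11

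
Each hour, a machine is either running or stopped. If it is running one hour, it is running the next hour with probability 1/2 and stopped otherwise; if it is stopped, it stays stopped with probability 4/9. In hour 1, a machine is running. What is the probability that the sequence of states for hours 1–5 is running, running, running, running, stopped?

Hour 1 is given. For each transition, use the conditional probability from the current state:
P(running | running) = 1/2; P(running | running) = 1/2; P(running | running) = 1/2; P(stopped | running) = 1/2.
P = 1/2 × 1/2 × 1/2 × 1/2 = 1/16.

1/16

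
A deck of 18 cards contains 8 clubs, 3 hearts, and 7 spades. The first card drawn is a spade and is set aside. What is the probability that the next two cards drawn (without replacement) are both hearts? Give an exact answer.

With the first card removed, 3 hearts remain out of 17.
P = 3/17 × 2/16 = 6/272 = 3/136.

3/136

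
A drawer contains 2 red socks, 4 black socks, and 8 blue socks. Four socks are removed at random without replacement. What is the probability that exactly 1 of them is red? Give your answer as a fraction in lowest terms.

One ordering (red drawn first) has probability 2/14 × 12/13 × 11/12 × 10/11 = 2640/24024 = 10/91.
There are C(4,1) = 4 such orderings, each equally likely, so P = 4 × 10/91 = 40/91.

40/91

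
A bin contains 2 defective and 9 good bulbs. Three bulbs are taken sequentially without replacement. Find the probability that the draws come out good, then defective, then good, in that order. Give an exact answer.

8/55

Multiply the probability of each draw given the previous ones:
P = 9/11 × 2/10 × 8/9 = 144/990 = 8/55.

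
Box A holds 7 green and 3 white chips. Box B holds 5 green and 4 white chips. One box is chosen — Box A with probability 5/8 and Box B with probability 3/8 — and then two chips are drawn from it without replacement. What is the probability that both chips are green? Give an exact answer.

19/48

From Box A: P(both green) = (7/10)(6/9) = 7/15.
From Box B: P(both green) = (5/9)(4/8) = 5/18.
Total probability = (5/8)(7/15) + (3/8)(5/18) = 19/48.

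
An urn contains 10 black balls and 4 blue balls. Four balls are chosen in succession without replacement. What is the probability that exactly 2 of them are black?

270/1001

One ordering (black drawn first) has probability 10/14 × 9/13 × 4/12 × 3/11 = 1080/24024 = 45/1001.
There are C(4,2) = 6 such orderings, each equally likely, so P = 6 × 45/1001 = 270/1001.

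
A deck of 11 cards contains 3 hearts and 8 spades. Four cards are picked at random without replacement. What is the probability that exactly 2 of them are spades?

14/55

One ordering (spades drawn first) has probability 8/11 × 7/10 × 3/9 × 2/8 = 336/7920 = 7/165.
There are C(4,2) = 6 such orderings, each equally likely, so P = 6 × 7/165 = 14/55.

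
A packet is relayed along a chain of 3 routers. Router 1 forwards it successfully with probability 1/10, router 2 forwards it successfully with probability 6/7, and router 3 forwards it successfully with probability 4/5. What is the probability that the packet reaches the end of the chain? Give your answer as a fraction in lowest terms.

Multiplying along the chain,
P = 1/10 × 6/7 × 4/5 = 24/350 = 12/175.

12/175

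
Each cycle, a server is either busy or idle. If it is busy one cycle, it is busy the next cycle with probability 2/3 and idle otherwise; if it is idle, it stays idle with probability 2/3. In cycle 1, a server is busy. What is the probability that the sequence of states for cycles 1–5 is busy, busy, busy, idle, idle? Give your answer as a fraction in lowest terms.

8/81

Cycle 1 is given. For each transition, use the conditional probability from the current state:
P(busy | busy) = 2/3; P(busy | busy) = 2/3; P(idle | busy) = 1/3; P(idle | idle) = 2/3.
P = 2/3 × 2/3 × 1/3 × 2/3 = 8/81.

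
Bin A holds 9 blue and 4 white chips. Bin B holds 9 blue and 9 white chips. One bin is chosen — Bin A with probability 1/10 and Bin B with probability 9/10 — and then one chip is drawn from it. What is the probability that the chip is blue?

From Bin A: P(blue) = 9/13.
From Bin B: P(blue) = 9/18.
Total probability = (1/10)(9/13) + (9/10)(9/18) = 27/52.

27/52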